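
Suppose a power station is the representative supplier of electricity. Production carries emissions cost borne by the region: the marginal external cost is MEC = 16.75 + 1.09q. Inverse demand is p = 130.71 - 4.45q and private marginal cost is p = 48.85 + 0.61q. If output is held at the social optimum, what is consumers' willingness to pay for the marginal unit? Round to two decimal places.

P = 83.60

Social marginal cost = private MC + MEC = 65.60 + 1.70q.
Set SMC = demand: 65.60 + 1.70q = 130.71 - 4.45q → q* = 10.5870.
Consumer price on the demand curve at q*: 130.71 − 4.45×10.5870 = 83.5979.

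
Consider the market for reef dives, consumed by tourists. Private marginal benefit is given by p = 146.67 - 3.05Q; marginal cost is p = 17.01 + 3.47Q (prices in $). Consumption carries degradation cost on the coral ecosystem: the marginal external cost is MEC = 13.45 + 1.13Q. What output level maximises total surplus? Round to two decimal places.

Social marginal benefit = demand − MEC = 133.22 - 4.18Q.
Set SMB = MC: 133.22 - 4.18Q = 17.01 + 3.47Q → Q* = 15.1908.

Q* = 15.19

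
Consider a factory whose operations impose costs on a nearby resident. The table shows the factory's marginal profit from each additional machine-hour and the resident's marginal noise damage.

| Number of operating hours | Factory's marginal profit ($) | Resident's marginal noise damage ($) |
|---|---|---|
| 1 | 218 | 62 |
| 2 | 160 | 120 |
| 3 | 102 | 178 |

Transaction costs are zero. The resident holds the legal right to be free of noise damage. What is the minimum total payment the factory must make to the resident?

Efficient level: marginal profit ≥ marginal noise damage through level 2, so k* = 2.
With the resident holding the right, the factory must at least compensate total damage at k*: 62 + 120 = 182.

$182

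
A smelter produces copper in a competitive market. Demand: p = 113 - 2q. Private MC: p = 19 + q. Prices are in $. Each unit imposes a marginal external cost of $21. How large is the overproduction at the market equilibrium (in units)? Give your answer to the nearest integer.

7 units

Market equilibrium (private): 19 + q = 113 - 2q → q_m = 31.3333.
Social marginal cost = private MC + MEC = 40 + q.
Set SMC = demand: 40 + q = 113 - 2q → q* = 24.3333.
Gap = |31.3333 − 24.3333| = 7.0000.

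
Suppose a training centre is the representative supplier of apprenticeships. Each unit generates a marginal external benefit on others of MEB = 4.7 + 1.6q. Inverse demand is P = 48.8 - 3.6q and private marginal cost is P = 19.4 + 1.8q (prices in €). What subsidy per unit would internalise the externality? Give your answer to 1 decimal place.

Social marginal cost = private MC − MEB = 14.7 + 0.2q.
Set SMC = demand: 14.7 + 0.2q = 48.8 - 3.6q → q* = 8.9737.
The Pigouvian subsidy equals MEB at q*: 4.7 + 1.6×8.9737 = 19.0579.

subsidy = €19.1 per unit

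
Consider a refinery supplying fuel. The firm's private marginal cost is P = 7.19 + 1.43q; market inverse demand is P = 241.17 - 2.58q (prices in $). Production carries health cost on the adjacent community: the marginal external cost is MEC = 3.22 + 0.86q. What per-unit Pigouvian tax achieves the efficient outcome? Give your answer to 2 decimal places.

tax = $43.97 per unit

Social marginal cost = private MC + MEC = 10.41 + 2.29q.
Set SMC = demand: 10.41 + 2.29q = 241.17 - 2.58q → q* = 47.3840.
The Pigouvian tax equals MEC at q*: 3.22 + 0.86×47.3840 = 43.9702.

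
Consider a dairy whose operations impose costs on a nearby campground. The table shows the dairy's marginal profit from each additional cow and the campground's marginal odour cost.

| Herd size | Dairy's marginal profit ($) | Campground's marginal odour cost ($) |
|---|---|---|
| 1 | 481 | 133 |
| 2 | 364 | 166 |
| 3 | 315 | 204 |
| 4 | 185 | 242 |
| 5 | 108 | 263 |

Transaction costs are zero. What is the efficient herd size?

3

Bargaining reaches the level where marginal profit last exceeds marginal odour cost.
That holds through level 3 (315 ≥ 204) but not at 4 (185 < 242).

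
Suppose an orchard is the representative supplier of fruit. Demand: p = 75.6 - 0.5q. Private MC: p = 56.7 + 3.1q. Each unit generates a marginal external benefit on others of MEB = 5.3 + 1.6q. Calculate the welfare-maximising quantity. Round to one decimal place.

Social marginal cost = private MC − MEB = 51.4 + 1.5q.
Set SMC = demand: 51.4 + 1.5q = 75.6 - 0.5q → q* = 12.1000.

q* = 12.1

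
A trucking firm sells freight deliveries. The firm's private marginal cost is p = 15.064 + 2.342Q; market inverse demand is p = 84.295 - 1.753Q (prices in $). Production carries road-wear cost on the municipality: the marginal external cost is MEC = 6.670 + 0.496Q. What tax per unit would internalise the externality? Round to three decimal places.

Social marginal cost = private MC + MEC = 21.734 + 2.838Q.
Set SMC = demand: 21.734 + 2.838Q = 84.295 - 1.753Q → Q* = 13.6269.
The Pigouvian tax equals MEC at Q*: 6.670 + 0.496×13.6269 = 13.4289.

tax = $13.429 per unit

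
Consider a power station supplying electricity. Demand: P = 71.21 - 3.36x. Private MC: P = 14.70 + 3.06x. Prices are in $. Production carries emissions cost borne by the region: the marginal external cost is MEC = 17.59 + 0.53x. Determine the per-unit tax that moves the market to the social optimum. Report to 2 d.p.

Social marginal cost = private MC + MEC = 32.29 + 3.59x.
Set SMC = demand: 32.29 + 3.59x = 71.21 - 3.36x → x* = 5.6000.
The Pigouvian tax equals MEC at x*: 17.59 + 0.53×5.6000 = 20.5580.

tax = $20.56 per unit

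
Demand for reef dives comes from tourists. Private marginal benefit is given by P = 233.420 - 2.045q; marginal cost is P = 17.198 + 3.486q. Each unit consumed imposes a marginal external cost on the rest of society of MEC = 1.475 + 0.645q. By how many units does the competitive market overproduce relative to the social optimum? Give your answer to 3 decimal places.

4.322 units

Market equilibrium (private): 17.198 + 3.486q = 233.420 - 2.045q → q_m = 39.0927.
Social marginal benefit = demand − MEC = 231.945 - 2.690q.
Set SMB = MC: 231.945 - 2.690q = 17.198 + 3.486q → q* = 34.7712.
Gap = |39.0927 − 34.7712| = 4.3215.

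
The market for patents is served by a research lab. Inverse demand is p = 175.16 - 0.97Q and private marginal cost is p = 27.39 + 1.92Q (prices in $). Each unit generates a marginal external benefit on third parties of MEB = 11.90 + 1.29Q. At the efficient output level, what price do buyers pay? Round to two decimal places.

P = $78.36

Social marginal cost = private MC − MEB = 15.49 + 0.63Q.
Set SMC = demand: 15.49 + 0.63Q = 175.16 - 0.97Q → Q* = 99.7938.
Consumer price on the demand curve at Q*: 175.16 − 0.97×99.7938 = 78.3600.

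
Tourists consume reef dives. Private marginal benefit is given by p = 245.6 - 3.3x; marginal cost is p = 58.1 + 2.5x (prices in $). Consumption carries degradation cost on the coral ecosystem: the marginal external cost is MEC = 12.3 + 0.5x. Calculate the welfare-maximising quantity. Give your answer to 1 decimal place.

x* = 27.8

Social marginal benefit = demand − MEC = 233.3 - 3.8x.
Set SMB = MC: 233.3 - 3.8x = 58.1 + 2.5x → x* = 27.8095.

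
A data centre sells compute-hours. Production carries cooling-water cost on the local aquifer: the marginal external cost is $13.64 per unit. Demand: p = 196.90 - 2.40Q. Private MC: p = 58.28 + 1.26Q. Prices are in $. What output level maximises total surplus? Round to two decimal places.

Social marginal cost = private MC + MEC = 71.92 + 1.26Q.
Set SMC = demand: 71.92 + 1.26Q = 196.90 - 2.40Q → Q* = 34.1475.

Q* = 34.15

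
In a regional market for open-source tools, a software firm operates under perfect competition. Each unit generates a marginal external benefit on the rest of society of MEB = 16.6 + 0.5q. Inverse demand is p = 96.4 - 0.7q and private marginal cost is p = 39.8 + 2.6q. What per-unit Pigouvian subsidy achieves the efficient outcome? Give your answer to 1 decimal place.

subsidy = 29.7 per unit

Social marginal cost = private MC − MEB = 23.2 + 2.1q.
Set SMC = demand: 23.2 + 2.1q = 96.4 - 0.7q → q* = 26.1429.
The Pigouvian subsidy equals MEB at q*: 16.6 + 0.5×26.1429 = 29.6715.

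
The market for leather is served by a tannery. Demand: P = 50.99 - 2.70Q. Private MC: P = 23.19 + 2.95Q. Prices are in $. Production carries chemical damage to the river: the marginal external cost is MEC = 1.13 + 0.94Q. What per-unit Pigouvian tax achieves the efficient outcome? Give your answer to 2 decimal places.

Social marginal cost = private MC + MEC = 24.32 + 3.89Q.
Set SMC = demand: 24.32 + 3.89Q = 50.99 - 2.70Q → Q* = 4.0470.
The Pigouvian tax equals MEC at Q*: 1.13 + 0.94×4.0470 = 4.9342.

tax = $4.93 per unit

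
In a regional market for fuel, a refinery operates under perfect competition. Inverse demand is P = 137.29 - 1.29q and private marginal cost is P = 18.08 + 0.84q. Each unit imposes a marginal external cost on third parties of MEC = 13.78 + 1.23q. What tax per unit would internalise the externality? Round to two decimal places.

tax = 52.37 per unit

Social marginal cost = private MC + MEC = 31.86 + 2.07q.
Set SMC = demand: 31.86 + 2.07q = 137.29 - 1.29q → q* = 31.3780.
The Pigouvian tax equals MEC at q*: 13.78 + 1.23×31.3780 = 52.3749.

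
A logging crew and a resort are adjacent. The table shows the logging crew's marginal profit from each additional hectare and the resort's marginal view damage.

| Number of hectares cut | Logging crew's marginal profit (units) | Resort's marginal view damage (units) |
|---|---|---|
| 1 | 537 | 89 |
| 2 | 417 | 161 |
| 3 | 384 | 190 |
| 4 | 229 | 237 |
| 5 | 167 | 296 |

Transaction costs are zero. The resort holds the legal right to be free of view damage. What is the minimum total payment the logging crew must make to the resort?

Efficient level: marginal profit ≥ marginal view damage through level 3, so k* = 3.
With the resort holding the right, the logging crew must at least compensate total damage at k*: 89 + 161 + 190 = 440.

440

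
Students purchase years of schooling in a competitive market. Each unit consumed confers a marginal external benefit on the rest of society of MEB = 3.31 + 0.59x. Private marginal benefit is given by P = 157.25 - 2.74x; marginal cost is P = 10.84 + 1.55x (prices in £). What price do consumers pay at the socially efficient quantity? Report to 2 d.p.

Social marginal benefit = demand + MEB = 160.56 - 2.15x.
Set SMB = MC: 160.56 - 2.15x = 10.84 + 1.55x → x* = 40.4649.
Consumer price on the demand curve at x*: 157.25 − 2.74×40.4649 = 46.3762.

P = £46.38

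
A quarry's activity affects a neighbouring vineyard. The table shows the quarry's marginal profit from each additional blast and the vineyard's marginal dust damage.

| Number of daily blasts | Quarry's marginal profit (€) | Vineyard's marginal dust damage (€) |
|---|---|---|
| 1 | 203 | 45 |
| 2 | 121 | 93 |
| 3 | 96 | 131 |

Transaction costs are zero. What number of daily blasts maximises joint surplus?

2

Bargaining reaches the level where marginal profit last exceeds marginal dust damage.
That holds through level 2 (121 ≥ 93) but not at 3 (96 < 131).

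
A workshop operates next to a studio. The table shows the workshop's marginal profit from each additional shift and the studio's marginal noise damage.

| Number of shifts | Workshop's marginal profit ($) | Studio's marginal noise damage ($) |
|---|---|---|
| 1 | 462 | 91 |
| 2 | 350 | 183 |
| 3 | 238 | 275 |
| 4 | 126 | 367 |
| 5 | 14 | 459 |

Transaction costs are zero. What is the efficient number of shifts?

2

Bargaining reaches the level where marginal profit last exceeds marginal noise damage.
That holds through level 2 (350 ≥ 183) but not at 3 (238 < 275).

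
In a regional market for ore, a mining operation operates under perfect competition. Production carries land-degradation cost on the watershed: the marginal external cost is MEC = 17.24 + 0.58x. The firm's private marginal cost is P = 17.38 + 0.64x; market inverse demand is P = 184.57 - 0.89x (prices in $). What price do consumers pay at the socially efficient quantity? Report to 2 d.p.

P = $121.32

Social marginal cost = private MC + MEC = 34.62 + 1.22x.
Set SMC = demand: 34.62 + 1.22x = 184.57 - 0.89x → x* = 71.0664.
Consumer price on the demand curve at x*: 184.57 − 0.89×71.0664 = 121.3209.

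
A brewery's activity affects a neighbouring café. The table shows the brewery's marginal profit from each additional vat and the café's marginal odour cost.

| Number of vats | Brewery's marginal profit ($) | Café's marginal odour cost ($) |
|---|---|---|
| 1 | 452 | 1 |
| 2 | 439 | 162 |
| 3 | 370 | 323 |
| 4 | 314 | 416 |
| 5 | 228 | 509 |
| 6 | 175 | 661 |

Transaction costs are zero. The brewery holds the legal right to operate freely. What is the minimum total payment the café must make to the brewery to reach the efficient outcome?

$717

Left alone the brewery would choose level 6 (marginal profit stays positive).
Efficient level: k* = 3 (marginal profit ≥ marginal odour cost through 3).
The café must at least cover the brewery's forgone profit from cutting 6→3: 314 + 228 + 175 = 717.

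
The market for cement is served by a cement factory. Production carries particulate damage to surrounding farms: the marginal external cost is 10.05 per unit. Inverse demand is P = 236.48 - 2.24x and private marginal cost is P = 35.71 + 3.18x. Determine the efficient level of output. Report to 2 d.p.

Social marginal cost = private MC + MEC = 45.76 + 3.18x.
Set SMC = demand: 45.76 + 3.18x = 236.48 - 2.24x → x* = 35.1882.

x* = 35.19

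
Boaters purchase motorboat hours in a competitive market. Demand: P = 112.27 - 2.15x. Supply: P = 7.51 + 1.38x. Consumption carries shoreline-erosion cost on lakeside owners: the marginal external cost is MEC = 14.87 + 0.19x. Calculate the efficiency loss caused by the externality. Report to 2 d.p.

DWL = 56.53

Market equilibrium (private): 7.51 + 1.38x = 112.27 - 2.15x → x_m = 29.6771.
Social marginal benefit = demand − MEC = 97.40 - 2.34x.
Set SMB = MC: 97.40 - 2.34x = 7.51 + 1.38x → x* = 24.1640.
Height of the DWL triangle at x_m is MC(x_m) − SMB(x_m) = MEC(x_m) = 20.5086.
DWL = ½ × 5.5131 × 20.5086 = 56.5330.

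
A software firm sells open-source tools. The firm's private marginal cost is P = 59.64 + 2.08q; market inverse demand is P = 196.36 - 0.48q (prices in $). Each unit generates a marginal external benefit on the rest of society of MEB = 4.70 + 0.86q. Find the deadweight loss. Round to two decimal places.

DWL = $753.92

Market equilibrium (private): 59.64 + 2.08q = 196.36 - 0.48q → q_m = 53.4063.
Social marginal cost = private MC − MEB = 54.94 + 1.22q.
Set SMC = demand: 54.94 + 1.22q = 196.36 - 0.48q → q* = 83.1882.
The loss is the area between SMC and demand from q* to q_m; with linear curves that's a triangle of height MEB(q_m).
DWL = ½ × 29.7819 × 50.6294 = 753.9199.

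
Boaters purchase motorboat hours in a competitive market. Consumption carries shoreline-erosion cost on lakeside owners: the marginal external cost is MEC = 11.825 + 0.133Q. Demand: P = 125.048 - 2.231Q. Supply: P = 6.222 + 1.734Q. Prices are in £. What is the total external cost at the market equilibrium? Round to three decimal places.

£414.105

Market equilibrium (private): 6.222 + 1.734Q = 125.048 - 2.231Q → Q_m = 29.9687.
Total external cost = ∫₀^{Q_m} (11.825 + 0.133Q) dQ = 11.825×29.9687 + ½×0.133×29.9687² = 414.1051.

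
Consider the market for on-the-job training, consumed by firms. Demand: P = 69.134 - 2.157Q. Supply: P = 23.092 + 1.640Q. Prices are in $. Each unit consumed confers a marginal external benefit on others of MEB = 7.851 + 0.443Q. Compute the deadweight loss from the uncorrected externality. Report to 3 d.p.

DWL = $26.065

Market equilibrium (private): 23.092 + 1.640Q = 69.134 - 2.157Q → Q_m = 12.1259.
Social marginal benefit = demand + MEB = 76.985 - 1.714Q.
Set SMB = MC: 76.985 - 1.714Q = 23.092 + 1.640Q → Q* = 16.0683.
The loss is the area between SMB and MC from Q* to Q_m; with linear curves that's a triangle of height MEB(Q_m).
DWL = ½ × 3.9424 × 13.2228 = 26.0648.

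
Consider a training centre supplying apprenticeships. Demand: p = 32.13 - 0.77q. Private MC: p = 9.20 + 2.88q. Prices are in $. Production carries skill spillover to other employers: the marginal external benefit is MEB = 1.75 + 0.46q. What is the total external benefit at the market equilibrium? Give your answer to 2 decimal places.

Market equilibrium (private): 9.20 + 2.88q = 32.13 - 0.77q → q_m = 6.2822.
Total external benefit = ∫₀^{q_m} (1.75 + 0.46q) dq = 1.75×6.2822 + ½×0.46×6.2822² = 20.0710.

$20.07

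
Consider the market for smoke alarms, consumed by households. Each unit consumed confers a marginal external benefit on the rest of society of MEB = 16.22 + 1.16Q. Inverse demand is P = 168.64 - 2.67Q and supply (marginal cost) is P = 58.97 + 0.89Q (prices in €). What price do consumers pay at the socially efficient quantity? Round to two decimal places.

P = €28.59

Social marginal benefit = demand + MEB = 184.86 - 1.51Q.
Set SMB = MC: 184.86 - 1.51Q = 58.97 + 0.89Q → Q* = 52.4542.
Consumer price on the demand curve at Q*: 168.64 − 2.67×52.4542 = 28.5873.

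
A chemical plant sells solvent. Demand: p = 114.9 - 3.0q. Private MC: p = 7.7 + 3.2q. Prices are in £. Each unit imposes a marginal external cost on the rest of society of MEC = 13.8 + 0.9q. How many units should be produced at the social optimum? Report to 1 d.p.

Social marginal cost = private MC + MEC = 21.5 + 4.1q.
Set SMC = demand: 21.5 + 4.1q = 114.9 - 3.0q → q* = 13.1549.

q* = 13.2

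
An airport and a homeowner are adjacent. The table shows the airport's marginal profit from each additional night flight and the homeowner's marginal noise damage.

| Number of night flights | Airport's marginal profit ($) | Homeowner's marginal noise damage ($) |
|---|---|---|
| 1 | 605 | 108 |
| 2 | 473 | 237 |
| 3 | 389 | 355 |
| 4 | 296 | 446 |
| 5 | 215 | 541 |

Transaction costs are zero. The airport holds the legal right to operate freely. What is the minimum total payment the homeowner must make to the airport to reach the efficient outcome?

$511

Left alone the airport would choose level 5 (marginal profit stays positive).
Efficient level: k* = 3 (marginal profit ≥ marginal noise damage through 3).
The homeowner must at least cover the airport's forgone profit from cutting 5→3: 296 + 215 = 511.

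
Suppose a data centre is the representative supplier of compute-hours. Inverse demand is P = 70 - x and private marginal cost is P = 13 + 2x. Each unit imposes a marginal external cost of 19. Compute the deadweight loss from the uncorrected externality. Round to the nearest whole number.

DWL = 60

Market equilibrium (private): 13 + 2x = 70 - x → x_m = 19.0000.
Social marginal cost = private MC + MEC = 32 + 2x.
Set SMC = demand: 32 + 2x = 70 - x → x* = 12.6667.
The loss is the area between SMC and demand from x* to x_m; with linear curves that's a triangle of height MEC(x_m).
DWL = ½ × 6.3333 × 19.0000 = 60.1664.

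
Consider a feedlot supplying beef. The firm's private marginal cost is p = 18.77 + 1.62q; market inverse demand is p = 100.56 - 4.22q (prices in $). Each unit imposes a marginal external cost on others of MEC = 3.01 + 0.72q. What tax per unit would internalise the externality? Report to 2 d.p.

Social marginal cost = private MC + MEC = 21.78 + 2.34q.
Set SMC = demand: 21.78 + 2.34q = 100.56 - 4.22q → q* = 12.0091.
The Pigouvian tax equals MEC at q*: 3.01 + 0.72×12.0091 = 11.6566.

tax = $11.66 per unit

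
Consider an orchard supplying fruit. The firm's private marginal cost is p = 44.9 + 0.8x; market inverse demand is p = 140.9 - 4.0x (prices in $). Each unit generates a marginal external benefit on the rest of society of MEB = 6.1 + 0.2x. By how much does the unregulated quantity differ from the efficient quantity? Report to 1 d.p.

2.2 units

Market equilibrium (private): 44.9 + 0.8x = 140.9 - 4.0x → x_m = 20.0000.
Social marginal cost = private MC − MEB = 38.8 + 0.6x.
Set SMC = demand: 38.8 + 0.6x = 140.9 - 4.0x → x* = 22.1957.
Gap = |20.0000 − 22.1957| = 2.1957.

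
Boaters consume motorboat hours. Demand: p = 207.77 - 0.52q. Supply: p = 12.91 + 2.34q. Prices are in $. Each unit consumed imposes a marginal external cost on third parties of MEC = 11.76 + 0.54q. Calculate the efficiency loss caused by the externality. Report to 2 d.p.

DWL = $346.66

Market equilibrium (private): 12.91 + 2.34q = 207.77 - 0.52q → q_m = 68.1329.
Social marginal benefit = demand − MEC = 196.01 - 1.06q.
Set SMB = MC: 196.01 - 1.06q = 12.91 + 2.34q → q* = 53.8529.
The loss is the area between SMB and MC from q* to q_m; with linear curves that's a triangle of height MEC(q_m).
DWL = ½ × 14.2800 × 48.5517 = 346.6591.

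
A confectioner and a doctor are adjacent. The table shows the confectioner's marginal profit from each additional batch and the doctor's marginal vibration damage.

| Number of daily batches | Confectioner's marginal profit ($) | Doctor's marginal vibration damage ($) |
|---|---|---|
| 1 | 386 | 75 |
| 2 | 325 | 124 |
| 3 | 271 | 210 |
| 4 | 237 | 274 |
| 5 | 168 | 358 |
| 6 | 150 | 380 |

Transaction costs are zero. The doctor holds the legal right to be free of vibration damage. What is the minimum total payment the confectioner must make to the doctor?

$409

Efficient level: marginal profit ≥ marginal vibration damage through level 3, so k* = 3.
With the doctor holding the right, the confectioner must at least compensate total damage at k*: 75 + 124 + 210 = 409.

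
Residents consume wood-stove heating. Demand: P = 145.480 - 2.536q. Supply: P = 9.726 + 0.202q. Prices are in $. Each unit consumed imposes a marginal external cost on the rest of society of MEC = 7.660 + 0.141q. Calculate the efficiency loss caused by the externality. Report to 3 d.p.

DWL = $37.279

Market equilibrium (private): 9.726 + 0.202q = 145.480 - 2.536q → q_m = 49.5814.
Social marginal benefit = demand − MEC = 137.820 - 2.677q.
Set SMB = MC: 137.820 - 2.677q = 9.726 + 0.202q → q* = 44.4925.
Between q* and q_m the wedge MC − SMB runs linearly from 0 to MEC(q_m), so the loss is a triangle.
DWL = ½ × 5.0889 × 14.6510 = 37.2787.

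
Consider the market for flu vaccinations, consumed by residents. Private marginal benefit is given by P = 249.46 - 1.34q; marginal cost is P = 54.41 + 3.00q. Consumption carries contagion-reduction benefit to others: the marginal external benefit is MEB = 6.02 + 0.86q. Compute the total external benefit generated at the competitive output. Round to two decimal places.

1139.08

Market equilibrium (private): 54.41 + 3.00q = 249.46 - 1.34q → q_m = 44.9424.
Total external benefit = ∫₀^{q_m} (6.02 + 0.86q) dq = 6.02×44.9424 + ½×0.86×44.9424² = 1139.0756.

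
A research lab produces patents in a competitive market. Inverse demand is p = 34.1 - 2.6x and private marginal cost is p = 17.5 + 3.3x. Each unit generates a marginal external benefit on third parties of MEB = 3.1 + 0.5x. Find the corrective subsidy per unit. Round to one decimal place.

subsidy = 4.9 per unit

Social marginal cost = private MC − MEB = 14.4 + 2.8x.
Set SMC = demand: 14.4 + 2.8x = 34.1 - 2.6x → x* = 3.6481.
The Pigouvian subsidy equals MEB at x*: 3.1 + 0.5×3.6481 = 4.9241.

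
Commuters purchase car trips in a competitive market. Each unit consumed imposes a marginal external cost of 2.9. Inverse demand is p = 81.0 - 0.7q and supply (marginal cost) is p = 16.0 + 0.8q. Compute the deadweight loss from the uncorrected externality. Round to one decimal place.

Market equilibrium (private): 16.0 + 0.8q = 81.0 - 0.7q → q_m = 43.3333.
Social marginal benefit = demand − MEC = 78.1 - 0.7q.
Set SMB = MC: 78.1 - 0.7q = 16.0 + 0.8q → q* = 41.4000.
The loss is the area between SMB and MC from q* to q_m; with linear curves that's a triangle of height MEC(q_m).
DWL = ½ × 1.9333 × 2.9000 = 2.8033.

DWL = 2.8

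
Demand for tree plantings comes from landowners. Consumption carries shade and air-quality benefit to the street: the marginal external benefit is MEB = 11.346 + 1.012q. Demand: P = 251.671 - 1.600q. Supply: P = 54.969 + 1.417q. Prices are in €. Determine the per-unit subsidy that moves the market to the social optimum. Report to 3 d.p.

subsidy = €116.356 per unit

Social marginal benefit = demand + MEB = 263.017 - 0.588q.
Set SMB = MC: 263.017 - 0.588q = 54.969 + 1.417q → q* = 103.7646.
The Pigouvian subsidy equals MEB at q*: 11.346 + 1.012×103.7646 = 116.3558.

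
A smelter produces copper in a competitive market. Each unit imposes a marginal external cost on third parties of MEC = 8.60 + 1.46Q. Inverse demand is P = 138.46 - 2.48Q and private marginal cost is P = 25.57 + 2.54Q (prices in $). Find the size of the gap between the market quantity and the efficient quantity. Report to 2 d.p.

6.39 units

Market equilibrium (private): 25.57 + 2.54Q = 138.46 - 2.48Q → Q_m = 22.4880.
Social marginal cost = private MC + MEC = 34.17 + 4.00Q.
Set SMC = demand: 34.17 + 4.00Q = 138.46 - 2.48Q → Q* = 16.0941.
Gap = |22.4880 − 16.0941| = 6.3939.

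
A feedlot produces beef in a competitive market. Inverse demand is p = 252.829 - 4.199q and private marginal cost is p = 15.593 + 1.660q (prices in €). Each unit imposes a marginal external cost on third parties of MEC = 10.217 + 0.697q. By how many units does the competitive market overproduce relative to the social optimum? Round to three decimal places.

Market equilibrium (private): 15.593 + 1.660q = 252.829 - 4.199q → q_m = 40.4909.
Social marginal cost = private MC + MEC = 25.810 + 2.357q.
Set SMC = demand: 25.810 + 2.357q = 252.829 - 4.199q → q* = 34.6277.
Gap = |40.4909 − 34.6277| = 5.8632.

5.863 units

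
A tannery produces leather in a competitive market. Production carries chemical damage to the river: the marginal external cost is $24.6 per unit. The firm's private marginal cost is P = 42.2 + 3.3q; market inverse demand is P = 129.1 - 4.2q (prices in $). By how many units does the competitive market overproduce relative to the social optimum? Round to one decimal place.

Market equilibrium (private): 42.2 + 3.3q = 129.1 - 4.2q → q_m = 11.5867.
Social marginal cost = private MC + MEC = 66.8 + 3.3q.
Set SMC = demand: 66.8 + 3.3q = 129.1 - 4.2q → q* = 8.3067.
Gap = |11.5867 − 8.3067| = 3.2800.

3.3 units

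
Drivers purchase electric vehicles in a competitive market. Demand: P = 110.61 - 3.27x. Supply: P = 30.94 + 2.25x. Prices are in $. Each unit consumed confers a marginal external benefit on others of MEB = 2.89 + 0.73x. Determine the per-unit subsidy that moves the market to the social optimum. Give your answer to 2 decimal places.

Social marginal benefit = demand + MEB = 113.50 - 2.54x.
Set SMB = MC: 113.50 - 2.54x = 30.94 + 2.25x → x* = 17.2359.
The Pigouvian subsidy equals MEB at x*: 2.89 + 0.73×17.2359 = 15.4722.

subsidy = $15.47 per unit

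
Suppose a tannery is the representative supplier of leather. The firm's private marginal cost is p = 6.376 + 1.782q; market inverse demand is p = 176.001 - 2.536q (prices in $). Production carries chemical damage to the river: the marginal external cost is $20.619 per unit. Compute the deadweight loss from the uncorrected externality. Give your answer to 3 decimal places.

DWL = $49.229

Market equilibrium (private): 6.376 + 1.782q = 176.001 - 2.536q → q_m = 39.2832.
Social marginal cost = private MC + MEC = 26.995 + 1.782q.
Set SMC = demand: 26.995 + 1.782q = 176.001 - 2.536q → q* = 34.5081.
Height of the DWL triangle at q_m is SMC(q_m) − demand(q_m) = MEC(q_m) = 20.6190.
DWL = ½ × 4.7751 × 20.6190 = 49.2289.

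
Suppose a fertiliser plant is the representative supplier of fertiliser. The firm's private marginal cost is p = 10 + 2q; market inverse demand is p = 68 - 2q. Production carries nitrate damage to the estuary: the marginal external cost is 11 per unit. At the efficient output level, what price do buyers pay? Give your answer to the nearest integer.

Social marginal cost = private MC + MEC = 21 + 2q.
Set SMC = demand: 21 + 2q = 68 - 2q → q* = 11.7500.
Consumer price on the demand curve at q*: 68 − 2×11.7500 = 44.5000.

P = 45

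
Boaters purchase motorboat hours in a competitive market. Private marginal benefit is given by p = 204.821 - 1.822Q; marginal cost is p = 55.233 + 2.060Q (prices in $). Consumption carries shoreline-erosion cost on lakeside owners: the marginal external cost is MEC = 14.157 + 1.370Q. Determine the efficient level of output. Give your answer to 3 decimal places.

Q* = 25.787

Social marginal benefit = demand − MEC = 190.664 - 3.192Q.
Set SMB = MC: 190.664 - 3.192Q = 55.233 + 2.060Q → Q* = 25.7866.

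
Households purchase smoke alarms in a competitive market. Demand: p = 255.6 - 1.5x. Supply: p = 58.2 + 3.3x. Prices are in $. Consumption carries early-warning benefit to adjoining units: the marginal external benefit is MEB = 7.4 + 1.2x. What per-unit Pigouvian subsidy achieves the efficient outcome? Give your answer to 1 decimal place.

subsidy = $75.7 per unit

Social marginal benefit = demand + MEB = 263.0 - 0.3x.
Set SMB = MC: 263.0 - 0.3x = 58.2 + 3.3x → x* = 56.8889.
The Pigouvian subsidy equals MEB at x*: 7.4 + 1.2×56.8889 = 75.6667.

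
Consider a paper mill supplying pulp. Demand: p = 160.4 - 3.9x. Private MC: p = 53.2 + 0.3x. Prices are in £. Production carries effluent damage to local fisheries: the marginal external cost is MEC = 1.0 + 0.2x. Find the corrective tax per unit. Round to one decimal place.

Social marginal cost = private MC + MEC = 54.2 + 0.5x.
Set SMC = demand: 54.2 + 0.5x = 160.4 - 3.9x → x* = 24.1364.
The Pigouvian tax equals MEC at x*: 1.0 + 0.2×24.1364 = 5.8273.

tax = £5.8 per unit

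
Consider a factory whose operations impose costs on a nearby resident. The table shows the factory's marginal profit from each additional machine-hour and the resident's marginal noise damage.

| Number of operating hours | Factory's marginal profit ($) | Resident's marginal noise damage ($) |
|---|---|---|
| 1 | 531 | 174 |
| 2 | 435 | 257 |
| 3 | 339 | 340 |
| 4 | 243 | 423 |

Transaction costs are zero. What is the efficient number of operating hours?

2

Bargaining reaches the level where marginal profit last exceeds marginal noise damage.
That holds through level 2 (435 ≥ 257) but not at 3 (339 < 340).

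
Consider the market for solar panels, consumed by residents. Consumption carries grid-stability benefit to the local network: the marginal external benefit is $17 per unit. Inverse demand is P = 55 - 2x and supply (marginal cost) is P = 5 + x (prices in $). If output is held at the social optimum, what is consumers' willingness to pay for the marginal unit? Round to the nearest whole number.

Social marginal benefit = demand + MEB = 72 - 2x.
Set SMB = MC: 72 - 2x = 5 + x → x* = 22.3333.
Consumer price on the demand curve at x*: 55 − 2×22.3333 = 10.3334.

P = $10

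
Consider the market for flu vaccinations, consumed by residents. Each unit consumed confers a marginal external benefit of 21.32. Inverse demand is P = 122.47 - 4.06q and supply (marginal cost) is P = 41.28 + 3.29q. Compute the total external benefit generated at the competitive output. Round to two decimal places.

Market equilibrium (private): 41.28 + 3.29q = 122.47 - 4.06q → q_m = 11.0463.
Total external benefit = MEB × q_m = 21.32 × 11.0463 = 235.5071.

235.51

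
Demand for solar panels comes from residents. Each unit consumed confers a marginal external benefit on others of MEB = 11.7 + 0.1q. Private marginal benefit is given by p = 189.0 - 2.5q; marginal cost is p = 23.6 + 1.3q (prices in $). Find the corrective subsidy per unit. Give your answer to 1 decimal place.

subsidy = $16.5 per unit

Social marginal benefit = demand + MEB = 200.7 - 2.4q.
Set SMB = MC: 200.7 - 2.4q = 23.6 + 1.3q → q* = 47.8649.
The Pigouvian subsidy equals MEB at q*: 11.7 + 0.1×47.8649 = 16.4865.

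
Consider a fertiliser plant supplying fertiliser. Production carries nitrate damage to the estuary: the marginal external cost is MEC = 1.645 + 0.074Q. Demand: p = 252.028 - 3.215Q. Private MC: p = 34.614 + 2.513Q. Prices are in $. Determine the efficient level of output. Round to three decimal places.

Q* = 37.189

Social marginal cost = private MC + MEC = 36.259 + 2.587Q.
Set SMC = demand: 36.259 + 2.587Q = 252.028 - 3.215Q → Q* = 37.1887.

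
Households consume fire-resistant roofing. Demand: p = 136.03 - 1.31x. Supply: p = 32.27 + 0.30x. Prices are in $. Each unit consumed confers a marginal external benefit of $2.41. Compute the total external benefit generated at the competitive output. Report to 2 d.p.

Market equilibrium (private): 32.27 + 0.30x = 136.03 - 1.31x → x_m = 64.4472.
Total external benefit = MEB × x_m = 2.41 × 64.4472 = 155.3178.

$155.32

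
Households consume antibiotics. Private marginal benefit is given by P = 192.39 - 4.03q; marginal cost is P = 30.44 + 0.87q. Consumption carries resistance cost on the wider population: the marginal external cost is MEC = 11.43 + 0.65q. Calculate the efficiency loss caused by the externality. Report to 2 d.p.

Market equilibrium (private): 30.44 + 0.87q = 192.39 - 4.03q → q_m = 33.0510.
Social marginal benefit = demand − MEC = 180.96 - 4.68q.
Set SMB = MC: 180.96 - 4.68q = 30.44 + 0.87q → q* = 27.1207.
The welfare-loss triangle has base |q_m − q*| and height MEC(q_m) (the vertical gap between SMB and MC is zero at q* and MEC at q_m).
DWL = ½ × 5.9303 × 32.9132 = 97.5926.

DWL = 97.59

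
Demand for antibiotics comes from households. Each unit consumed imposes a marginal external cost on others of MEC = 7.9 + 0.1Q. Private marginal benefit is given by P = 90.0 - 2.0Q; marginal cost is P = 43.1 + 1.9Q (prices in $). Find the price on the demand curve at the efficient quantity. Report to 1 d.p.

Social marginal benefit = demand − MEC = 82.1 - 2.1Q.
Set SMB = MC: 82.1 - 2.1Q = 43.1 + 1.9Q → Q* = 9.7500.
Consumer price on the demand curve at Q*: 90.0 − 2.0×9.7500 = 70.5000.

P = $70.5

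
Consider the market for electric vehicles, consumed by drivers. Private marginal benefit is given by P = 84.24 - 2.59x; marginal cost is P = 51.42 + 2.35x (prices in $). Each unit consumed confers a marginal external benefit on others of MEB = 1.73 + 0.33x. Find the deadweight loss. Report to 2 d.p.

DWL = $1.67

Market equilibrium (private): 51.42 + 2.35x = 84.24 - 2.59x → x_m = 6.6437.
Social marginal benefit = demand + MEB = 85.97 - 2.26x.
Set SMB = MC: 85.97 - 2.26x = 51.42 + 2.35x → x* = 7.4946.
Between x* and x_m the wedge SMB − MC runs linearly from 0 to MEB(x_m), so the loss is a triangle.
DWL = ½ × 0.8509 × 3.9224 = 1.6688.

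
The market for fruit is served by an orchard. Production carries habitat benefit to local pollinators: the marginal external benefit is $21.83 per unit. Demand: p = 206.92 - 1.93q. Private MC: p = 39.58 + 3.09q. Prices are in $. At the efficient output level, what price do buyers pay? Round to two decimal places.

P = $134.19

Social marginal cost = private MC − MEB = 17.75 + 3.09q.
Set SMC = demand: 17.75 + 3.09q = 206.92 - 1.93q → q* = 37.6833.
Consumer price on the demand curve at q*: 206.92 − 1.93×37.6833 = 134.1912.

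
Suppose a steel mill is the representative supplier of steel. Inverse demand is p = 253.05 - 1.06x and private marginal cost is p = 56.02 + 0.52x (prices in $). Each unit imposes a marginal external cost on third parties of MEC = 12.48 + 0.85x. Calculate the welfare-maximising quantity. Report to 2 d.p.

Social marginal cost = private MC + MEC = 68.50 + 1.37x.
Set SMC = demand: 68.50 + 1.37x = 253.05 - 1.06x → x* = 75.9465.

x* = 75.95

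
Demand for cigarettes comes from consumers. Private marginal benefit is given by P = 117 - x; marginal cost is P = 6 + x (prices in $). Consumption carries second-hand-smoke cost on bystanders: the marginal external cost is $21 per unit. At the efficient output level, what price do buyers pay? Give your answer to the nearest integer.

Social marginal benefit = demand − MEC = 96 - x.
Set SMB = MC: 96 - x = 6 + x → x* = 45.0000.
Consumer price on the demand curve at x*: 117 − 1×45.0000 = 72.0000.

P = $72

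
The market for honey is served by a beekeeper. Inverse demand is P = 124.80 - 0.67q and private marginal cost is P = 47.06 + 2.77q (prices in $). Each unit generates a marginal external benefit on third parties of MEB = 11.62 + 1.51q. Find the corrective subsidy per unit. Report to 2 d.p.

Social marginal cost = private MC − MEB = 35.44 + 1.26q.
Set SMC = demand: 35.44 + 1.26q = 124.80 - 0.67q → q* = 46.3005.
The Pigouvian subsidy equals MEB at q*: 11.62 + 1.51×46.3005 = 81.5338.

subsidy = $81.53 per unit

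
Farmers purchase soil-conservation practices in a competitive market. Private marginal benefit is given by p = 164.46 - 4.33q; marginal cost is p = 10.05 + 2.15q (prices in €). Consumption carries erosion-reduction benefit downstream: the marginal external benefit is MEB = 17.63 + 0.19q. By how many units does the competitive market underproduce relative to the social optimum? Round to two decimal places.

Market equilibrium (private): 10.05 + 2.15q = 164.46 - 4.33q → q_m = 23.8287.
Social marginal benefit = demand + MEB = 182.09 - 4.14q.
Set SMB = MC: 182.09 - 4.14q = 10.05 + 2.15q → q* = 27.3514.
Gap = |23.8287 − 27.3514| = 3.5227.

3.52 units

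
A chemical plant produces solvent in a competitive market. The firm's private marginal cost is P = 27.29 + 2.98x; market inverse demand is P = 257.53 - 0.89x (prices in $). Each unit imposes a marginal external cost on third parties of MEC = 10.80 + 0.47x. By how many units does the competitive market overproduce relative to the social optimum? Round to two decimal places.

8.93 units

Market equilibrium (private): 27.29 + 2.98x = 257.53 - 0.89x → x_m = 59.4935.
Social marginal cost = private MC + MEC = 38.09 + 3.45x.
Set SMC = demand: 38.09 + 3.45x = 257.53 - 0.89x → x* = 50.5622.
Gap = |59.4935 − 50.5622| = 8.9313.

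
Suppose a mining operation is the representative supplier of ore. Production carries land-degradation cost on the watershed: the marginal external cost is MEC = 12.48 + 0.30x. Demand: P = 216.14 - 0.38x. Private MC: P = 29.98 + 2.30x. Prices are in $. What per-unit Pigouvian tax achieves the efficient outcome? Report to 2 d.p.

tax = $29.96 per unit

Social marginal cost = private MC + MEC = 42.46 + 2.60x.
Set SMC = demand: 42.46 + 2.60x = 216.14 - 0.38x → x* = 58.2819.
The Pigouvian tax equals MEC at x*: 12.48 + 0.30×58.2819 = 29.9646.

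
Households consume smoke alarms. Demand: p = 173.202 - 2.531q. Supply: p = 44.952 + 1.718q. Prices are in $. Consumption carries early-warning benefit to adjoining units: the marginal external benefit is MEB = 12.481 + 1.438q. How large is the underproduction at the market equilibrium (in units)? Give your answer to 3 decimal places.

19.881 units

Market equilibrium (private): 44.952 + 1.718q = 173.202 - 2.531q → q_m = 30.1836.
Social marginal benefit = demand + MEB = 185.683 - 1.093q.
Set SMB = MC: 185.683 - 1.093q = 44.952 + 1.718q → q* = 50.0644.
Gap = |30.1836 − 50.0644| = 19.8808.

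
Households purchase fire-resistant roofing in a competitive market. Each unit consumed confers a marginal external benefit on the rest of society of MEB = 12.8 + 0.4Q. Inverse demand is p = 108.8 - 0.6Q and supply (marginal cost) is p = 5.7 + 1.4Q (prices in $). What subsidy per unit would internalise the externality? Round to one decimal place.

subsidy = $41.8 per unit

Social marginal benefit = demand + MEB = 121.6 - 0.2Q.
Set SMB = MC: 121.6 - 0.2Q = 5.7 + 1.4Q → Q* = 72.4375.
The Pigouvian subsidy equals MEB at Q*: 12.8 + 0.4×72.4375 = 41.7750.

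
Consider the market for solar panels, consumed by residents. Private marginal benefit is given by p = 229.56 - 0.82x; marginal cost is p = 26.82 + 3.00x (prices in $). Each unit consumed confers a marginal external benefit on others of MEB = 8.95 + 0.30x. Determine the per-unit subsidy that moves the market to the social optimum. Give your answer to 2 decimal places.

subsidy = $26.99 per unit

Social marginal benefit = demand + MEB = 238.51 - 0.52x.
Set SMB = MC: 238.51 - 0.52x = 26.82 + 3.00x → x* = 60.1392.
The Pigouvian subsidy equals MEB at x*: 8.95 + 0.30×60.1392 = 26.9918.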